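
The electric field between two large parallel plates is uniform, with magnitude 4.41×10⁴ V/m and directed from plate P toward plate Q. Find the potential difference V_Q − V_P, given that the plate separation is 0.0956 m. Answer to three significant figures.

-4220 V

In a uniform field, potential decreases in the direction of E: ΔV = −E·d for a displacement d parallel to E.
Going from P to Q is a displacement of 0.0956 m along the field, so V_Q − V_P = −Ed = -4220 V.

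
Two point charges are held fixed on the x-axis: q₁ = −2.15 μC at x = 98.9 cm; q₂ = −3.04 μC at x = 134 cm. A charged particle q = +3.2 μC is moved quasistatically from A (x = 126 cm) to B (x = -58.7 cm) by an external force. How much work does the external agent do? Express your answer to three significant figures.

1.24 J

For quasistatic motion the external work equals the change in potential energy: W_ext = qΔV = q(V_B − V_A).
At A: distances to the source charges are 0.271 m, 0.0800 m; V_A = Σ kqᵢ/rᵢ = -4.13×10⁵ V.
At B: distances to the source charges are 1.58 m, 1.93 m; V_B = Σ kqᵢ/rᵢ = -2.64×10⁴ V.
ΔV = V_B − V_A = 3.86×10⁵ V.
W_ext = qΔV = (3.20×10⁻⁶ C)(3.86×10⁵ V) = 1.24 J.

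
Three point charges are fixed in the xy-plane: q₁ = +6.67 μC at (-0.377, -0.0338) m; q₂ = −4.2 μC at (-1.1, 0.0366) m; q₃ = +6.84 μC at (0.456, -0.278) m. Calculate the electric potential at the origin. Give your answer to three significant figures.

The total potential is the scalar sum of each charge's contribution, V = Σ kqᵢ/rᵢ.
Distances from the field point to each charge: r₁ = 0.379 m, r₂ = 1.10 m, r₃ = 0.534 m.
V = k[(6.67×10⁻⁶)/(0.379) + (-4.20×10⁻⁶)/(1.10) + (6.84×10⁻⁶)/(0.534)] = 2.39×10⁵ V.

2.39×10⁵ V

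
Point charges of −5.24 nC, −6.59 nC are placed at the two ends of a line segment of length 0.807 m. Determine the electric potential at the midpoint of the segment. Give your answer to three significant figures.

-264 V

The total potential is the scalar sum of each charge's contribution, V = Σ kqᵢ/rᵢ.
Each charge is 0.404 m from the midpoint.
V = k[(-5.24×10⁻⁹)/(0.404) + (-6.59×10⁻⁹)/(0.404)] = -264 V.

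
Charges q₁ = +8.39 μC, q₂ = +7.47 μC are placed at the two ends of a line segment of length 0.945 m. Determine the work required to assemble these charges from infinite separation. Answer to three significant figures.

The assembly work is the sum of pairwise potential energies, U = Σ_{i<j} kqᵢqⱼ/rᵢⱼ.
The separation is r = 0.945 m.
U = (0.596) = 0.596 J.

0.596 J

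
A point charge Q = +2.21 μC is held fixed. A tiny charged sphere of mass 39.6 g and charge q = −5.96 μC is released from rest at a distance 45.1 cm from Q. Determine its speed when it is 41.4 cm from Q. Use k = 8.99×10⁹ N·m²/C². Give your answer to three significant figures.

Only the electrostatic force acts, so mechanical energy is conserved: ½mv² = U₁ − U₂ = kQq(1/r₁ − 1/r₂).
U₁ − U₂ = (8.99×10⁹ N·m²/C²)(2.21×10⁻⁶ C)(-5.96×10⁻⁶ C)(1/0.451 − 1/0.414) = 0.0235 J.
v = √(2·0.0235/0.0396) = 1.09 m/s.

1.09 m/s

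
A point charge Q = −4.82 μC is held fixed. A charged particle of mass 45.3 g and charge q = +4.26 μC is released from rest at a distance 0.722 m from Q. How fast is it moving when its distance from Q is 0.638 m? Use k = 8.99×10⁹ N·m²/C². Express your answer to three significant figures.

1.22 m/s

Only the electrostatic force acts, so mechanical energy is conserved: ½mv² = U₁ − U₂ = kQq(1/r₁ − 1/r₂).
U₁ − U₂ = (8.99×10⁹ N·m²/C²)(-4.82×10⁻⁶ C)(4.26×10⁻⁶ C)(1/0.722 − 1/0.638) = 0.0337 J.
v = √(2·0.0337/0.0453) = 1.22 m/s.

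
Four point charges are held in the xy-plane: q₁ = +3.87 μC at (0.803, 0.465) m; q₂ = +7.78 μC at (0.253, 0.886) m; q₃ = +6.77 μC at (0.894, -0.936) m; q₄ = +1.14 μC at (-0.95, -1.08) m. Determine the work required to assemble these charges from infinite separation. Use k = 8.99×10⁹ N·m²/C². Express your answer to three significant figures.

The assembly work is the sum of pairwise potential energies, U = Σ_{i<j} kqᵢqⱼ/rᵢⱼ.
Pair separations: r₁₂ = 0.693 m, r₁₃ = 1.40 m, r₁₄ = 2.34 m, r₂₃ = 1.93 m, r₂₄ = 2.30 m, r₃₄ = 1.85 m.
Summing all 6 pair terms gives U = 0.893 J.

0.893 J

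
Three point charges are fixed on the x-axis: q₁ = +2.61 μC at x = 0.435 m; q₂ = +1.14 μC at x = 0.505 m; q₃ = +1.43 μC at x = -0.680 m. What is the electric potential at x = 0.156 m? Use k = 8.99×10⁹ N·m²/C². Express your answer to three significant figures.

The total potential is the scalar sum of each charge's contribution, V = Σ kqᵢ/rᵢ.
Distances from the field point to each charge: r₁ = 0.279 m, r₂ = 0.349 m, r₃ = 0.836 m.
V = k[(2.61×10⁻⁶)/(0.279) + (1.14×10⁻⁶)/(0.349) + (1.43×10⁻⁶)/(0.836)] = 1.29×10⁵ V.

1.29×10⁵ V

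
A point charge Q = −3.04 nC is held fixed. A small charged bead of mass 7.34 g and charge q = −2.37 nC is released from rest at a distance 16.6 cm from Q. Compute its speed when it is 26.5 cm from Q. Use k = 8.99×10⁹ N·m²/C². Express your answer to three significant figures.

Only the electrostatic force acts, so mechanical energy is conserved: ½mv² = U₁ − U₂ = kQq(1/r₁ − 1/r₂).
U₁ − U₂ = (8.99×10⁹ N·m²/C²)(-3.04×10⁻⁹ C)(-2.37×10⁻⁹ C)(1/0.166 − 1/0.265) = 1.46×10⁻⁷ J.
v = √(2·1.46×10⁻⁷/7.34×10⁻³) = 6.30×10⁻³ m/s.

6.30×10⁻³ m/s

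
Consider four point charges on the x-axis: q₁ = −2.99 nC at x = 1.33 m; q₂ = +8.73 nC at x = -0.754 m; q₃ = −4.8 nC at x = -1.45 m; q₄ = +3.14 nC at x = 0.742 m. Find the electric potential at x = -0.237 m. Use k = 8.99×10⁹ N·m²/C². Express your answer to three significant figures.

128 V

The total potential is the scalar sum of each charge's contribution, V = Σ kqᵢ/rᵢ.
Distances from the field point to each charge: r₁ = 1.57 m, r₂ = 0.517 m, r₃ = 1.21 m, r₄ = 0.979 m.
V = k[(-2.99×10⁻⁹)/(1.57) + (8.73×10⁻⁹)/(0.517) + (-4.80×10⁻⁹)/(1.21) + (3.14×10⁻⁹)/(0.979)] = 128 V.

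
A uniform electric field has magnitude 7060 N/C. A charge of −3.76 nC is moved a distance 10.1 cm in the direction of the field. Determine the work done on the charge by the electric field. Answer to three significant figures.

The potential change for a displacement 10.1 cm in the direction of the field is ΔV = −Ed = -713 V.
W_field = −qΔV = -2.68×10⁻⁶ J.

-2.68×10⁻⁶ J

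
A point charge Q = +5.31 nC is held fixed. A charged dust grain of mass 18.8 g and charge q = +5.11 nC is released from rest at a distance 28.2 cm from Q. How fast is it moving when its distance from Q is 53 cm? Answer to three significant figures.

6.56×10⁻³ m/s

Only the electrostatic force acts, so mechanical energy is conserved: ½mv² = U₁ − U₂ = kQq(1/r₁ − 1/r₂).
U₁ − U₂ = (8.99×10⁹ N·m²/C²)(5.31×10⁻⁹ C)(5.11×10⁻⁹ C)(1/0.282 − 1/0.530) = 4.05×10⁻⁷ J.
v = √(2·4.05×10⁻⁷/0.0188) = 6.56×10⁻³ m/s.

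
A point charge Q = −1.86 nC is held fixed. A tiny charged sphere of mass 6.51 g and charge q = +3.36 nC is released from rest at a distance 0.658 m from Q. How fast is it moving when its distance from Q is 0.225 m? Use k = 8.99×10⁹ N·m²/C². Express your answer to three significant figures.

7.11×10⁻³ m/s

Only the electrostatic force acts, so mechanical energy is conserved: ½mv² = U₁ − U₂ = kQq(1/r₁ − 1/r₂).
U₁ − U₂ = (8.99×10⁹ N·m²/C²)(-1.86×10⁻⁹ C)(3.36×10⁻⁹ C)(1/0.658 − 1/0.225) = 1.64×10⁻⁷ J.
v = √(2·1.64×10⁻⁷/6.51×10⁻³) = 7.11×10⁻³ m/s.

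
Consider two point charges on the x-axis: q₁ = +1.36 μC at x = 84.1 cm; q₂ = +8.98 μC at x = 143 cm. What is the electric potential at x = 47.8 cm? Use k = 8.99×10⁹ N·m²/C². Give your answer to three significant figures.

The total potential is the scalar sum of each charge's contribution, V = Σ kqᵢ/rᵢ.
Distances from the field point to each charge: r₁ = 0.363 m, r₂ = 0.952 m.
V = k[(1.36×10⁻⁶)/(0.363) + (8.98×10⁻⁶)/(0.952)] = 1.18×10⁵ V.

1.18×10⁵ V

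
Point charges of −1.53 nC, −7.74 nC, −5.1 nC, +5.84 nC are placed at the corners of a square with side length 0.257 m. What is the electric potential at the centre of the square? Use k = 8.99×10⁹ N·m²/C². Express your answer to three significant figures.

The total potential is the scalar sum of each charge's contribution, V = Σ kqᵢ/rᵢ.
The distance from each corner to the centre is a√2/2 = 0.182 m.
V = k[(-1.53×10⁻⁹)/(0.182) + (-7.74×10⁻⁹)/(0.182) + (-5.10×10⁻⁹)/(0.182) + (5.84×10⁻⁹)/(0.182)] = -422 V.

-422 V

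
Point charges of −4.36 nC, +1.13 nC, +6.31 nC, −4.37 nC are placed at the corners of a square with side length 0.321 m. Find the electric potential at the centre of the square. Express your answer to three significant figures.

-51.1 V

Electric potential is a scalar, so the contributions from each charge add algebraically: V = Σ kqᵢ/rᵢ.
The distance from each corner to the centre is a√2/2 = 0.227 m.
V = k[(-4.36×10⁻⁹)/(0.227) + (1.13×10⁻⁹)/(0.227) + (6.31×10⁻⁹)/(0.227) + (-4.37×10⁻⁹)/(0.227)] = -51.1 V.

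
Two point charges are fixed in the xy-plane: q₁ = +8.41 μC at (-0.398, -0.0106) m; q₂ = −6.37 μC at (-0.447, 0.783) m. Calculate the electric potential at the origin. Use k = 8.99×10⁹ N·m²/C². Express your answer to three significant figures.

The total potential is the scalar sum of each charge's contribution, V = Σ kqᵢ/rᵢ.
Distances from the field point to each charge: r₁ = 0.398 m, r₂ = 0.902 m.
V = k[(8.41×10⁻⁶)/(0.398) + (-6.37×10⁻⁶)/(0.902)] = 1.26×10⁵ V.

1.26×10⁵ V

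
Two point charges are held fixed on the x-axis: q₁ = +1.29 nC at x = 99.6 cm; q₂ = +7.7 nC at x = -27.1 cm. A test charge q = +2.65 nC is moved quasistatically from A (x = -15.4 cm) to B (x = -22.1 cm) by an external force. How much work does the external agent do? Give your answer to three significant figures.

For quasistatic motion the external work equals the change in potential energy: W_ext = qΔV = q(V_B − V_A).
At A: distances to the source charges are 1.15 m, 0.117 m; V_A = Σ kqᵢ/rᵢ = 602 V.
At B: distances to the source charges are 1.22 m, 0.0500 m; V_B = Σ kqᵢ/rᵢ = 1390 V.
ΔV = V_B − V_A = 792 V.
W_ext = qΔV = (2.65×10⁻⁹ C)(792 V) = 2.10×10⁻⁶ J.

2.10×10⁻⁶ J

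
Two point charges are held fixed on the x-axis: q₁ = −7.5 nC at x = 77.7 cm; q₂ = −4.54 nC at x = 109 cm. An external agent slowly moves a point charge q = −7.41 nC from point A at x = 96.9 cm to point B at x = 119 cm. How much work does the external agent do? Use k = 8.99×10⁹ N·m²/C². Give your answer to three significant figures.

For quasistatic motion the external work equals the change in potential energy: W_ext = qΔV = q(V_B − V_A).
At A: distances to the source charges are 0.192 m, 0.121 m; V_A = Σ kqᵢ/rᵢ = -688 V.
At B: distances to the source charges are 0.413 m, 0.100 m; V_B = Σ kqᵢ/rᵢ = -571 V.
ΔV = V_B − V_A = 117 V.
W_ext = qΔV = (-7.41×10⁻⁹ C)(117 V) = -8.68×10⁻⁷ J.

-8.68×10⁻⁷ J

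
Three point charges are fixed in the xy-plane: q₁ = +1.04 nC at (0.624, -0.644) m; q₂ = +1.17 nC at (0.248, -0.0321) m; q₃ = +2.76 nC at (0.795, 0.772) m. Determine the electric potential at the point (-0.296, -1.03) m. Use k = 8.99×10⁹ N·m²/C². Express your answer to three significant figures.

The total potential is the scalar sum of each charge's contribution, V = Σ kqᵢ/rᵢ.
Distances from the field point to each charge: r₁ = 0.998 m, r₂ = 1.14 m, r₃ = 2.11 m.
V = k[(1.04×10⁻⁹)/(0.998) + (1.17×10⁻⁹)/(1.14) + (2.76×10⁻⁹)/(2.11)] = 30.4 V.

30.4 V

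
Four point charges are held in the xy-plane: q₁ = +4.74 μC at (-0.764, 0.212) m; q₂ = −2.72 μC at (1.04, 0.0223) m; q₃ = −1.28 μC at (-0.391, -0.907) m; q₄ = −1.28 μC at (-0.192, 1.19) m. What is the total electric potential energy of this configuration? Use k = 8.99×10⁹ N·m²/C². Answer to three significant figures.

The work to assemble the configuration equals its total potential energy, U = Σ kqᵢqⱼ/rᵢⱼ over all pairs.
Pair separations: r₁₂ = 1.81 m, r₁₃ = 1.18 m, r₁₄ = 1.13 m, r₂₃ = 1.71 m, r₂₄ = 1.70 m, r₃₄ = 2.11 m.
Summing all 6 pair terms gives U = -0.115 J.

-0.115 J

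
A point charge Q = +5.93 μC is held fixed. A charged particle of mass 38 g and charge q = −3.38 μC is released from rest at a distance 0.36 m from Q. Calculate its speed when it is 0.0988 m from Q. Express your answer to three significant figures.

Only the electrostatic force acts, so mechanical energy is conserved: ½mv² = U₁ − U₂ = kQq(1/r₁ − 1/r₂).
U₁ − U₂ = (8.99×10⁹ N·m²/C²)(5.93×10⁻⁶ C)(-3.38×10⁻⁶ C)(1/0.360 − 1/0.0988) = 1.32 J.
v = √(2·1.32/0.0380) = 8.35 m/s.

8.35 m/s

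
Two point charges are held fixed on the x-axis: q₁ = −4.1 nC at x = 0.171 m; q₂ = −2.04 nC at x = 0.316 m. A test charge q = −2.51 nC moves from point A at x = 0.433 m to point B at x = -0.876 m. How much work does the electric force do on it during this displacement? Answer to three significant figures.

The work done by the electric force is W_field = −ΔU = −q(V_B − V_A) = q(V_A − V_B).
At A: distances to the source charges are 0.262 m, 0.117 m; V_A = Σ kqᵢ/rᵢ = -297 V.
At B: distances to the source charges are 1.05 m, 1.19 m; V_B = Σ kqᵢ/rᵢ = -50.6 V.
ΔV = V_B − V_A = 247 V.
W_field = −qΔV = −(-2.51×10⁻⁹ C)(247 V) = 6.20×10⁻⁷ J.

6.20×10⁻⁷ J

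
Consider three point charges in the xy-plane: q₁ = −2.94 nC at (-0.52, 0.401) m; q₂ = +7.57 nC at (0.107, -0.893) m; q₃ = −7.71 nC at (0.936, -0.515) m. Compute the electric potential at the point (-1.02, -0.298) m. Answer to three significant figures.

-12.6 V

Electric potential is a scalar, so the contributions from each charge add algebraically: V = Σ kqᵢ/rᵢ.
Distances from the field point to each charge: r₁ = 0.859 m, r₂ = 1.27 m, r₃ = 1.97 m.
V = k[(-2.94×10⁻⁹)/(0.859) + (7.57×10⁻⁹)/(1.27) + (-7.71×10⁻⁹)/(1.97)] = -12.6 V.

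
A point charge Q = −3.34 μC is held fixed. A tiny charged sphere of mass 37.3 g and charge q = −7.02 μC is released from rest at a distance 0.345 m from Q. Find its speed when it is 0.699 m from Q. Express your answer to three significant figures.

4.07 m/s

Only the electrostatic force acts, so mechanical energy is conserved: ½mv² = U₁ − U₂ = kQq(1/r₁ − 1/r₂).
U₁ − U₂ = (8.99×10⁹ N·m²/C²)(-3.34×10⁻⁶ C)(-7.02×10⁻⁶ C)(1/0.345 − 1/0.699) = 0.309 J.
v = √(2·0.309/0.0373) = 4.07 m/s.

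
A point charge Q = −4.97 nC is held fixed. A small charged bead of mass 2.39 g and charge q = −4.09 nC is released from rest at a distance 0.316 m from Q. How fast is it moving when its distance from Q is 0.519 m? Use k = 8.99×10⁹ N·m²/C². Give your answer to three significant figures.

0.0138 m/s

Only the electrostatic force acts, so mechanical energy is conserved: ½mv² = U₁ − U₂ = kQq(1/r₁ − 1/r₂).
U₁ − U₂ = (8.99×10⁹ N·m²/C²)(-4.97×10⁻⁹ C)(-4.09×10⁻⁹ C)(1/0.316 − 1/0.519) = 2.26×10⁻⁷ J.
v = √(2·2.26×10⁻⁷/2.39×10⁻³) = 0.0138 m/s.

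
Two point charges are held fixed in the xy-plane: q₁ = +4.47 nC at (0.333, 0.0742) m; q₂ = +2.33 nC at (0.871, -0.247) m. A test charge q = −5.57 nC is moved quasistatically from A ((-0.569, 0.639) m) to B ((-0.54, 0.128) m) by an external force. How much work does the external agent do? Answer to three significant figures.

For quasistatic motion the external work equals the change in potential energy: W_ext = qΔV = q(V_B − V_A).
At A: distances to the source charges are 1.06 m, 1.69 m; V_A = Σ kqᵢ/rᵢ = 50.1 V.
At B: distances to the source charges are 0.875 m, 1.46 m; V_B = Σ kqᵢ/rᵢ = 60.3 V.
ΔV = V_B − V_A = 10.1 V.
W_ext = qΔV = (-5.57×10⁻⁹ C)(10.1 V) = -5.65×10⁻⁸ J.

-5.65×10⁻⁸ J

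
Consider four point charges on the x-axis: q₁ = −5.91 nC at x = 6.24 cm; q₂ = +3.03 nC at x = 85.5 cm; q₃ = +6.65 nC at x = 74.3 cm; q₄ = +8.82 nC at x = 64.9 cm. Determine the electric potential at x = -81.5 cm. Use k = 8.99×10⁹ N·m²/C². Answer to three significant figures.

48.3 V

The total potential is the scalar sum of each charge's contribution, V = Σ kqᵢ/rᵢ.
Distances from the field point to each charge: r₁ = 0.877 m, r₂ = 1.67 m, r₃ = 1.56 m, r₄ = 1.46 m.
V = k[(-5.91×10⁻⁹)/(0.877) + (3.03×10⁻⁹)/(1.67) + (6.65×10⁻⁹)/(1.56) + (8.82×10⁻⁹)/(1.46)] = 48.3 V.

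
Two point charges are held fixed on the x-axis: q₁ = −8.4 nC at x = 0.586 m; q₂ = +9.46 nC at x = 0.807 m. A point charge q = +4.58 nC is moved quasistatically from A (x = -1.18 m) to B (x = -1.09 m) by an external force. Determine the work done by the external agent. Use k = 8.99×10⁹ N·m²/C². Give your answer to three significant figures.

-1.22×10⁻⁹ J

For quasistatic motion the external work equals the change in potential energy: W_ext = qΔV = q(V_B − V_A).
At A: distances to the source charges are 1.77 m, 1.99 m; V_A = Σ kqᵢ/rᵢ = 0.0399 V.
At B: distances to the source charges are 1.68 m, 1.90 m; V_B = Σ kqᵢ/rᵢ = -0.226 V.
ΔV = V_B − V_A = -0.266 V.
W_ext = qΔV = (4.58×10⁻⁹ C)(-0.266 V) = -1.22×10⁻⁹ J.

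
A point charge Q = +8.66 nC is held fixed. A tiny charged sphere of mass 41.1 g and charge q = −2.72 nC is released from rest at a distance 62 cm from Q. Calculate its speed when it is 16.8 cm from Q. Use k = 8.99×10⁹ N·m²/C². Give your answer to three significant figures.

6.69×10⁻³ m/s

Only the electrostatic force acts, so mechanical energy is conserved: ½mv² = U₁ − U₂ = kQq(1/r₁ − 1/r₂).
U₁ − U₂ = (8.99×10⁹ N·m²/C²)(8.66×10⁻⁹ C)(-2.72×10⁻⁹ C)(1/0.620 − 1/0.168) = 9.19×10⁻⁷ J.
v = √(2·9.19×10⁻⁷/0.0411) = 6.69×10⁻³ m/s.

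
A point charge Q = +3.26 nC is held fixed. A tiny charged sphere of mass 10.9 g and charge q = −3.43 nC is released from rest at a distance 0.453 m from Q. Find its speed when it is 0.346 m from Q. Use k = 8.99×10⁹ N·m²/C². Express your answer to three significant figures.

Only the electrostatic force acts, so mechanical energy is conserved: ½mv² = U₁ − U₂ = kQq(1/r₁ − 1/r₂).
U₁ − U₂ = (8.99×10⁹ N·m²/C²)(3.26×10⁻⁹ C)(-3.43×10⁻⁹ C)(1/0.453 − 1/0.346) = 6.86×10⁻⁸ J.
v = √(2·6.86×10⁻⁸/0.0109) = 3.55×10⁻³ m/s.

3.55×10⁻³ m/s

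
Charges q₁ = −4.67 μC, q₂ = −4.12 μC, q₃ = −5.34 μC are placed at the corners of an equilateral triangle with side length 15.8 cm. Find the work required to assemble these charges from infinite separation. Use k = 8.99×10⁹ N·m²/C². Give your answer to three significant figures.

3.77 J

The work to assemble the configuration equals its total potential energy, U = Σ kqᵢqⱼ/rᵢⱼ over all pairs.
All three pair separations equal the side length, 0.158 m.
U = (1.09) + (1.42) + (1.25) = 3.77 J.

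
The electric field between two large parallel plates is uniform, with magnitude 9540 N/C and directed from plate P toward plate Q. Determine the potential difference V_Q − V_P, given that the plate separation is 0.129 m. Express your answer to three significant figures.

-1230 V

In a uniform field, potential decreases in the direction of E: ΔV = −E·d for a displacement d parallel to E.
Going from P to Q is a displacement of 0.129 m along the field, so V_Q − V_P = −Ed = -1230 V.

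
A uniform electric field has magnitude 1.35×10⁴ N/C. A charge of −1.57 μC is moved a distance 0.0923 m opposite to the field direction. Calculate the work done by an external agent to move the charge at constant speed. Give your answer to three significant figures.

-1.96×10⁻³ J

The potential change for a displacement 0.0923 m opposite to the field direction is ΔV = +Ed = 1250 V.
W_ext = qΔV = -1.96×10⁻³ J.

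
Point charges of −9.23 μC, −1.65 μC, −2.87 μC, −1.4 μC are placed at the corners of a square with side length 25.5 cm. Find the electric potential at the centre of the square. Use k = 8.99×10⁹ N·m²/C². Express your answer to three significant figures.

-7.55×10⁵ V

Electric potential is a scalar, so the contributions from each charge add algebraically: V = Σ kqᵢ/rᵢ.
The distance from each corner to the centre is a√2/2 = 0.180 m.
V = k[(-9.23×10⁻⁶)/(0.180) + (-1.65×10⁻⁶)/(0.180) + (-2.87×10⁻⁶)/(0.180) + (-1.40×10⁻⁶)/(0.180)] = -7.55×10⁵ V.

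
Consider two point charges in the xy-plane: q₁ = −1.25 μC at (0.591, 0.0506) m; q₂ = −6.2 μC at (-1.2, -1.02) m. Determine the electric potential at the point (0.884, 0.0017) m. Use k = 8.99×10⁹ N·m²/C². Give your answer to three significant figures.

The total potential is the scalar sum of each charge's contribution, V = Σ kqᵢ/rᵢ.
Distances from the field point to each charge: r₁ = 0.297 m, r₂ = 2.32 m.
V = k[(-1.25×10⁻⁶)/(0.297) + (-6.20×10⁻⁶)/(2.32)] = -6.18×10⁴ V.

-6.18×10⁴ V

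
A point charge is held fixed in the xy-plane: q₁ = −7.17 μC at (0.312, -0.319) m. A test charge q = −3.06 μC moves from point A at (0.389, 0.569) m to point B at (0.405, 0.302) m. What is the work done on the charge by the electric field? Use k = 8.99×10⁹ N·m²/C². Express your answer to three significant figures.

-0.0928 J

The work done by the electric force is W_field = −ΔU = −q(V_B − V_A) = q(V_A − V_B).
At A: distance to the source charge is 0.891 m; V_A = kq₁/r = -7.23×10⁴ V.
At B: distance to the source charge is 0.628 m; V_B = kq₁/r = -1.03×10⁵ V.
ΔV = V_B − V_A = -3.03×10⁴ V.
W_field = −qΔV = −(-3.06×10⁻⁶ C)(-3.03×10⁴ V) = -0.0928 J.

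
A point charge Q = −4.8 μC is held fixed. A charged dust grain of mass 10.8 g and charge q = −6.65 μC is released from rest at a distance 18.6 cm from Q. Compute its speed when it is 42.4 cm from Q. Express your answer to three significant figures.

12.7 m/s

Only the electrostatic force acts, so mechanical energy is conserved: ½mv² = U₁ − U₂ = kQq(1/r₁ − 1/r₂).
U₁ − U₂ = (8.99×10⁹ N·m²/C²)(-4.80×10⁻⁶ C)(-6.65×10⁻⁶ C)(1/0.186 − 1/0.424) = 0.866 J.
v = √(2·0.866/0.0108) = 12.7 m/s.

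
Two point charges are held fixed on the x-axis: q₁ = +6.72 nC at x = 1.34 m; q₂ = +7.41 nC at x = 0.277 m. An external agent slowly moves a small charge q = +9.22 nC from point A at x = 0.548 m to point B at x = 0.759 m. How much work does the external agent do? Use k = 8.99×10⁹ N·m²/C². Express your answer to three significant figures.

For quasistatic motion the external work equals the change in potential energy: W_ext = qΔV = q(V_B − V_A).
At A: distances to the source charges are 0.792 m, 0.271 m; V_A = Σ kqᵢ/rᵢ = 322 V.
At B: distances to the source charges are 0.581 m, 0.482 m; V_B = Σ kqᵢ/rᵢ = 242 V.
ΔV = V_B − V_A = -79.9 V.
W_ext = qΔV = (9.22×10⁻⁹ C)(-79.9 V) = -7.37×10⁻⁷ J.

-7.37×10⁻⁷ J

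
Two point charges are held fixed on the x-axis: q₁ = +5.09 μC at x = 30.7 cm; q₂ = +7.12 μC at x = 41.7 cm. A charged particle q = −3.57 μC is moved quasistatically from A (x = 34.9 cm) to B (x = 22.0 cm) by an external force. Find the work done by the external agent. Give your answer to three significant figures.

4.21 J

For quasistatic motion the external work equals the change in potential energy: W_ext = qΔV = q(V_B − V_A).
At A: distances to the source charges are 0.0420 m, 0.0680 m; V_A = Σ kqᵢ/rᵢ = 2.03×10⁶ V.
At B: distances to the source charges are 0.0870 m, 0.197 m; V_B = Σ kqᵢ/rᵢ = 8.51×10⁵ V.
ΔV = V_B − V_A = -1.18×10⁶ V.
W_ext = qΔV = (-3.57×10⁻⁶ C)(-1.18×10⁶ V) = 4.21 J.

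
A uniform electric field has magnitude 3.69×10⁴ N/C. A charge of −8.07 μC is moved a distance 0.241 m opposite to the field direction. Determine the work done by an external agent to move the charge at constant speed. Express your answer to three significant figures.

-0.0718 J

The potential change for a displacement 0.241 m opposite to the field direction is ΔV = +Ed = 8890 V.
W_ext = qΔV = -0.0718 J.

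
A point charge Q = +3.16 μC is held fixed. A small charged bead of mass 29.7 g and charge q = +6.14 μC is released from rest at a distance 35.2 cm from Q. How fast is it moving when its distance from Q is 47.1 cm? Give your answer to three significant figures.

Only the electrostatic force acts, so mechanical energy is conserved: ½mv² = U₁ − U₂ = kQq(1/r₁ − 1/r₂).
U₁ − U₂ = (8.99×10⁹ N·m²/C²)(3.16×10⁻⁶ C)(6.14×10⁻⁶ C)(1/0.352 − 1/0.471) = 0.125 J.
v = √(2·0.125/0.0297) = 2.90 m/s.

2.90 m/s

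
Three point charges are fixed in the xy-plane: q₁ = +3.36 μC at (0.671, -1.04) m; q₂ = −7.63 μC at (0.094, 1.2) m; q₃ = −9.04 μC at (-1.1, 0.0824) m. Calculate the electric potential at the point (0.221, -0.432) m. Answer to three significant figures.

-5.93×10⁴ V

The total potential is the scalar sum of each charge's contribution, V = Σ kqᵢ/rᵢ.
Distances from the field point to each charge: r₁ = 0.756 m, r₂ = 1.64 m, r₃ = 1.42 m.
V = k[(3.36×10⁻⁶)/(0.756) + (-7.63×10⁻⁶)/(1.64) + (-9.04×10⁻⁶)/(1.42)] = -5.93×10⁴ V.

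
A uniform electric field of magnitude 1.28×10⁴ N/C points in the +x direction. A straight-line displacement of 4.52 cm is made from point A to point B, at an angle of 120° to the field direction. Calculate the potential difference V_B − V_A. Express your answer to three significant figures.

Only the component of displacement along E changes the potential: ΔV = −E·d·cosθ.
ΔV = −(1.28×10⁴ V/m)(0.0452 m)cos120° = 289 V.

289 V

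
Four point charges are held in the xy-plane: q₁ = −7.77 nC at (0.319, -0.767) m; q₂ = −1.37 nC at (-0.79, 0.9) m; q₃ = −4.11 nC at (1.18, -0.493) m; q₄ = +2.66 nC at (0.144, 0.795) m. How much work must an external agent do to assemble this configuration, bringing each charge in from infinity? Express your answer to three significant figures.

1.74×10⁻⁷ J

The assembly work is the sum of pairwise potential energies, U = Σ_{i<j} kqᵢqⱼ/rᵢⱼ.
Pair separations: r₁₂ = 2.00 m, r₁₃ = 0.904 m, r₁₄ = 1.57 m, r₂₃ = 2.41 m, r₂₄ = 0.940 m, r₃₄ = 1.65 m.
Summing all 6 pair terms gives U = 1.74×10⁻⁷ J.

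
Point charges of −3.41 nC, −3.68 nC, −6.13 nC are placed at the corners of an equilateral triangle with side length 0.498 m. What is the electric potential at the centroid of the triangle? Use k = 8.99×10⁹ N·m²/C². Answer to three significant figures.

-413 V

Electric potential is a scalar, so the contributions from each charge add algebraically: V = Σ kqᵢ/rᵢ.
The distance from each vertex to the centroid is a/√3 = 0.288 m.
V = k[(-3.41×10⁻⁹)/(0.288) + (-3.68×10⁻⁹)/(0.288) + (-6.13×10⁻⁹)/(0.288)] = -413 V.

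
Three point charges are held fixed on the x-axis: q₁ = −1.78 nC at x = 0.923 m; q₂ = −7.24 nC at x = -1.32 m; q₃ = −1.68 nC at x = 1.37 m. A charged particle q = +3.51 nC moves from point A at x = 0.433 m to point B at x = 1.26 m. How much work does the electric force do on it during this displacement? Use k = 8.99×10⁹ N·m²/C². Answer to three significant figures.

4.36×10⁻⁷ J

The work done by the electric force is W_field = −ΔU = −q(V_B − V_A) = q(V_A − V_B).
At A: distances to the source charges are 0.490 m, 1.75 m, 0.937 m; V_A = Σ kqᵢ/rᵢ = -85.9 V.
At B: distances to the source charges are 0.337 m, 2.58 m, 0.110 m; V_B = Σ kqᵢ/rᵢ = -210 V.
ΔV = V_B − V_A = -124 V.
W_field = −qΔV = −(3.51×10⁻⁹ C)(-124 V) = 4.36×10⁻⁷ J.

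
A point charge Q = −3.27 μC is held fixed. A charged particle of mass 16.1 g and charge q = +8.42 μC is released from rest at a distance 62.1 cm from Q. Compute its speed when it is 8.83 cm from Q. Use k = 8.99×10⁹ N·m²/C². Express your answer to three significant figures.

17.3 m/s

Only the electrostatic force acts, so mechanical energy is conserved: ½mv² = U₁ − U₂ = kQq(1/r₁ − 1/r₂).
U₁ − U₂ = (8.99×10⁹ N·m²/C²)(-3.27×10⁻⁶ C)(8.42×10⁻⁶ C)(1/0.621 − 1/0.0883) = 2.40 J.
v = √(2·2.40/0.0161) = 17.3 m/s.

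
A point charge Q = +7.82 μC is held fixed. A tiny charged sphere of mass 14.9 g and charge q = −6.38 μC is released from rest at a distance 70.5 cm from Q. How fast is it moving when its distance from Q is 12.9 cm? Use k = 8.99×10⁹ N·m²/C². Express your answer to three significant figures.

Only the electrostatic force acts, so mechanical energy is conserved: ½mv² = U₁ − U₂ = kQq(1/r₁ − 1/r₂).
U₁ − U₂ = (8.99×10⁹ N·m²/C²)(7.82×10⁻⁶ C)(-6.38×10⁻⁶ C)(1/0.705 − 1/0.129) = 2.84 J.
v = √(2·2.84/0.0149) = 19.5 m/s.

19.5 m/s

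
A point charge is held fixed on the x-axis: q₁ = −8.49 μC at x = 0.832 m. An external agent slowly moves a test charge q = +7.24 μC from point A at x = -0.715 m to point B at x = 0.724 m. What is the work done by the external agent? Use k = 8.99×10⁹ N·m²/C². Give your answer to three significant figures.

-4.76 J

For quasistatic motion the external work equals the change in potential energy: W_ext = qΔV = q(V_B − V_A).
At A: distance to the source charge is 1.55 m; V_A = kq₁/r = -4.93×10⁴ V.
At B: distance to the source charge is 0.108 m; V_B = kq₁/r = -7.07×10⁵ V.
ΔV = V_B − V_A = -6.57×10⁵ V.
W_ext = qΔV = (7.24×10⁻⁶ C)(-6.57×10⁵ V) = -4.76 J.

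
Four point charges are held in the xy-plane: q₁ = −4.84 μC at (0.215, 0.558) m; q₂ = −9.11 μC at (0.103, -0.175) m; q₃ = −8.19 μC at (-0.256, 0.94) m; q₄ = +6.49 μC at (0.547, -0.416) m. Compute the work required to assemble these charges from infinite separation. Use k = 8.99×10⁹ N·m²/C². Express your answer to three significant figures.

0.0651 J

The work to assemble the configuration equals its total potential energy, U = Σ kqᵢqⱼ/rᵢⱼ over all pairs.
Pair separations: r₁₂ = 0.742 m, r₁₃ = 0.606 m, r₁₄ = 1.03 m, r₂₃ = 1.17 m, r₂₄ = 0.505 m, r₃₄ = 1.58 m.
Summing all 6 pair terms gives U = 0.0651 J.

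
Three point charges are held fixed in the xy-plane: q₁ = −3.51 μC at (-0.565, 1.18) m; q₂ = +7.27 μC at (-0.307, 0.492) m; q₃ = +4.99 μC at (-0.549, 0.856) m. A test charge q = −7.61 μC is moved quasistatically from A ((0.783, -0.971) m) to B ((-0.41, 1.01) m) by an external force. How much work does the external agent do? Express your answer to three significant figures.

-1.21 J

For quasistatic motion the external work equals the change in potential energy: W_ext = qΔV = q(V_B − V_A).
At A: distances to the source charges are 2.54 m, 1.82 m, 2.26 m; V_A = Σ kqᵢ/rᵢ = 4.32×10⁴ V.
At B: distances to the source charges are 0.230 m, 0.528 m, 0.207 m; V_B = Σ kqᵢ/rᵢ = 2.03×10⁵ V.
ΔV = V_B − V_A = 1.60×10⁵ V.
W_ext = qΔV = (-7.61×10⁻⁶ C)(1.60×10⁵ V) = -1.21 J.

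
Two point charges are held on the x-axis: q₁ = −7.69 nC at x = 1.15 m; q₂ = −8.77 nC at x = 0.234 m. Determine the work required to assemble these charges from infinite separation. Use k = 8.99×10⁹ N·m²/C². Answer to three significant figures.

6.62×10⁻⁷ J

The assembly work is the sum of pairwise potential energies, U = Σ_{i<j} kqᵢqⱼ/rᵢⱼ.
Pair separations: r₁₂ = 0.916 m.
U = (6.62×10⁻⁷) = 6.62×10⁻⁷ J.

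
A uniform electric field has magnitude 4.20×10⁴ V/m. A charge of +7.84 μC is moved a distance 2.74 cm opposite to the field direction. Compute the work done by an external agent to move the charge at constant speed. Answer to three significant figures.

9.02×10⁻³ J

The potential change for a displacement 2.74 cm opposite to the field direction is ΔV = +Ed = 1150 V.
W_ext = qΔV = 9.02×10⁻³ J.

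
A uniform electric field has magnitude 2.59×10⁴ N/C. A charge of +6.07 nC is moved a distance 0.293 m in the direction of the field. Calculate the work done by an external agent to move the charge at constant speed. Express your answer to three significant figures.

-4.61×10⁻⁵ J

The potential change for a displacement 0.293 m in the direction of the field is ΔV = −Ed = -7590 V.
W_ext = qΔV = -4.61×10⁻⁵ J.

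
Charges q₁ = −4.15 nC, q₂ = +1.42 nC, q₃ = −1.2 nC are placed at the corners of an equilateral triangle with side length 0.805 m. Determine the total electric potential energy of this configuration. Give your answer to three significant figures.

The assembly work is the sum of pairwise potential energies, U = Σ_{i<j} kqᵢqⱼ/rᵢⱼ.
All three pair separations equal the side length, 0.805 m.
U = (-6.58×10⁻⁸) + (5.56×10⁻⁸) + (-1.90×10⁻⁸) = -2.92×10⁻⁸ J.

-2.92×10⁻⁸ J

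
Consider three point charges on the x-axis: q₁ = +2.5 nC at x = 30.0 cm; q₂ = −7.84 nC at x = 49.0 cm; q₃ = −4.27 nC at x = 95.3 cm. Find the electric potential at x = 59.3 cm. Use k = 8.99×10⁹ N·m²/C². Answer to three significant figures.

-714 V

The total potential is the scalar sum of each charge's contribution, V = Σ kqᵢ/rᵢ.
Distances from the field point to each charge: r₁ = 0.293 m, r₂ = 0.103 m, r₃ = 0.360 m.
V = k[(2.50×10⁻⁹)/(0.293) + (-7.84×10⁻⁹)/(0.103) + (-4.27×10⁻⁹)/(0.360)] = -714 V.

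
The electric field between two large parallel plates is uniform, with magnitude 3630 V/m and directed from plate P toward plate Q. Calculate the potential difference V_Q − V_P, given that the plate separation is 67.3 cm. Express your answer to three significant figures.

-2440 V

In a uniform field, potential decreases in the direction of E: ΔV = −E·d for a displacement d parallel to E.
Going from P to Q is a displacement of 67.3 cm along the field, so V_Q − V_P = −Ed = -2440 V.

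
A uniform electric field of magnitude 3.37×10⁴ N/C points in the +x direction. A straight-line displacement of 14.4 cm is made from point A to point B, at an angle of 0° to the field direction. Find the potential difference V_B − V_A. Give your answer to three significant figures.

Only the component of displacement along E changes the potential: ΔV = −E·d·cosθ.
ΔV = −(3.37×10⁴ V/m)(0.144 m)cos0° = -4850 V.

-4850 V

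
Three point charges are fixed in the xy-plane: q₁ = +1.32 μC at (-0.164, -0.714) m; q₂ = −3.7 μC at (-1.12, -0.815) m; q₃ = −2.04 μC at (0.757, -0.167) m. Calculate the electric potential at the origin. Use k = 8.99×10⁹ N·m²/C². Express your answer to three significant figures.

-3.15×10⁴ V

The total potential is the scalar sum of each charge's contribution, V = Σ kqᵢ/rᵢ.
Distances from the field point to each charge: r₁ = 0.733 m, r₂ = 1.39 m, r₃ = 0.775 m.
V = k[(1.32×10⁻⁶)/(0.733) + (-3.70×10⁻⁶)/(1.39) + (-2.04×10⁻⁶)/(0.775)] = -3.15×10⁴ V.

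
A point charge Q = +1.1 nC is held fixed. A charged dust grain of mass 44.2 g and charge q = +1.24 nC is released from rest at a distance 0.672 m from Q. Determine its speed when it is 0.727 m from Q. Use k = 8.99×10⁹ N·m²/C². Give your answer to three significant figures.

Only the electrostatic force acts, so mechanical energy is conserved: ½mv² = U₁ − U₂ = kQq(1/r₁ − 1/r₂).
U₁ − U₂ = (8.99×10⁹ N·m²/C²)(1.10×10⁻⁹ C)(1.24×10⁻⁹ C)(1/0.672 − 1/0.727) = 1.38×10⁻⁹ J.
v = √(2·1.38×10⁻⁹/0.0442) = 2.50×10⁻⁴ m/s.

2.50×10⁻⁴ m/s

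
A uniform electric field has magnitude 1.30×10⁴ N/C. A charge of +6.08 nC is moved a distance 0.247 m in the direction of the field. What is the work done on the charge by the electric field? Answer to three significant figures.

The potential change for a displacement 0.247 m in the direction of the field is ΔV = −Ed = -3210 V.
W_field = −qΔV = 1.95×10⁻⁵ J.

1.95×10⁻⁵ J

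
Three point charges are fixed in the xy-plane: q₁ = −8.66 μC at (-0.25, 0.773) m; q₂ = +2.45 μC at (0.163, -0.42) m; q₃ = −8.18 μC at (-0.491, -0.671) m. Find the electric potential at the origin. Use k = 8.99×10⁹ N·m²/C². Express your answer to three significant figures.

Electric potential is a scalar, so the contributions from each charge add algebraically: V = Σ kqᵢ/rᵢ.
Distances from the field point to each charge: r₁ = 0.812 m, r₂ = 0.451 m, r₃ = 0.831 m.
V = k[(-8.66×10⁻⁶)/(0.812) + (2.45×10⁻⁶)/(0.451) + (-8.18×10⁻⁶)/(0.831)] = -1.35×10⁵ V.

-1.35×10⁵ V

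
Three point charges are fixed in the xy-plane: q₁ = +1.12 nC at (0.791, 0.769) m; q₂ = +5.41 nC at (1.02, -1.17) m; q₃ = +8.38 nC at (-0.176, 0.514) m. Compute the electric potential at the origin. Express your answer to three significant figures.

Electric potential is a scalar, so the contributions from each charge add algebraically: V = Σ kqᵢ/rᵢ.
Distances from the field point to each charge: r₁ = 1.10 m, r₂ = 1.55 m, r₃ = 0.543 m.
V = k[(1.12×10⁻⁹)/(1.10) + (5.41×10⁻⁹)/(1.55) + (8.38×10⁻⁹)/(0.543)] = 179 V.

179 V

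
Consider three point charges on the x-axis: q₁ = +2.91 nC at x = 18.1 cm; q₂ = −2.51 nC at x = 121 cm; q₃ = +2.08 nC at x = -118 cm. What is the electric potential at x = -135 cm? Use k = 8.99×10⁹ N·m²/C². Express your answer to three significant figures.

118 V

Electric potential is a scalar, so the contributions from each charge add algebraically: V = Σ kqᵢ/rᵢ.
Distances from the field point to each charge: r₁ = 1.53 m, r₂ = 2.56 m, r₃ = 0.170 m.
V = k[(2.91×10⁻⁹)/(1.53) + (-2.51×10⁻⁹)/(2.56) + (2.08×10⁻⁹)/(0.170)] = 118 V.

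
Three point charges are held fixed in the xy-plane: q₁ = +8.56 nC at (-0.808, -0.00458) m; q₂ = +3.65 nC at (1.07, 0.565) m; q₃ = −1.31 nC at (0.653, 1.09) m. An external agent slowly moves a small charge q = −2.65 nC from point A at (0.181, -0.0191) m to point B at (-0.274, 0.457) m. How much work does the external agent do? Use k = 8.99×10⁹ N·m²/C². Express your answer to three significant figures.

For quasistatic motion the external work equals the change in potential energy: W_ext = qΔV = q(V_B − V_A).
At A: distances to the source charges are 0.989 m, 1.06 m, 1.21 m; V_A = Σ kqᵢ/rᵢ = 98.9 V.
At B: distances to the source charges are 0.706 m, 1.35 m, 1.12 m; V_B = Σ kqᵢ/rᵢ = 123 V.
ΔV = V_B − V_A = 24.0 V.
W_ext = qΔV = (-2.65×10⁻⁹ C)(24.0 V) = -6.36×10⁻⁸ J.

-6.36×10⁻⁸ J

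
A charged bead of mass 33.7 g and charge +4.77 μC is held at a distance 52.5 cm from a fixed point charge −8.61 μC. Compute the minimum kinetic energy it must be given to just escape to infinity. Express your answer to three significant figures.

To just escape, total mechanical energy must reach zero at infinity: ½mv²_min + U = 0, so ½mv²_min = −U = |kQq|/r.
|U| = |kQq|/r = (8.99×10⁹ N·m²/C²)(8.61×10⁻⁶)(4.77×10⁻⁶)/(0.525) = 0.703 J.

0.703 J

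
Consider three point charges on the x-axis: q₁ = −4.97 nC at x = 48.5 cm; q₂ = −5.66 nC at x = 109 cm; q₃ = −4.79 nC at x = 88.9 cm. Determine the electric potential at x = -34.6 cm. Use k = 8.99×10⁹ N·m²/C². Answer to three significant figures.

-124 V

The total potential is the scalar sum of each charge's contribution, V = Σ kqᵢ/rᵢ.
Distances from the field point to each charge: r₁ = 0.831 m, r₂ = 1.44 m, r₃ = 1.24 m.
V = k[(-4.97×10⁻⁹)/(0.831) + (-5.66×10⁻⁹)/(1.44) + (-4.79×10⁻⁹)/(1.24)] = -124 V.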